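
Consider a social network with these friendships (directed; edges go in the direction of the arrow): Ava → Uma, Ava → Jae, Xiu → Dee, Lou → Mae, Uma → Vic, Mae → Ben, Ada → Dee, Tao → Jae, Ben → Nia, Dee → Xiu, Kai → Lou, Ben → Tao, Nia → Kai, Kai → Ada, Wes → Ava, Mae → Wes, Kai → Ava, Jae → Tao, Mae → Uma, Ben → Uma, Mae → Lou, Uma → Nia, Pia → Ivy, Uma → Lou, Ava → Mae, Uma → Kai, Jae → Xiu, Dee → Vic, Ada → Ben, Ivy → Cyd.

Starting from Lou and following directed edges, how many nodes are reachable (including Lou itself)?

BFS from Lou visits: Lou, Mae, Ben, Uma, Wes, Nia, Tao, Kai, Vic, Ava, Jae, Ada, Xiu, Dee
Reachable nodes: 14 of 17 total.

14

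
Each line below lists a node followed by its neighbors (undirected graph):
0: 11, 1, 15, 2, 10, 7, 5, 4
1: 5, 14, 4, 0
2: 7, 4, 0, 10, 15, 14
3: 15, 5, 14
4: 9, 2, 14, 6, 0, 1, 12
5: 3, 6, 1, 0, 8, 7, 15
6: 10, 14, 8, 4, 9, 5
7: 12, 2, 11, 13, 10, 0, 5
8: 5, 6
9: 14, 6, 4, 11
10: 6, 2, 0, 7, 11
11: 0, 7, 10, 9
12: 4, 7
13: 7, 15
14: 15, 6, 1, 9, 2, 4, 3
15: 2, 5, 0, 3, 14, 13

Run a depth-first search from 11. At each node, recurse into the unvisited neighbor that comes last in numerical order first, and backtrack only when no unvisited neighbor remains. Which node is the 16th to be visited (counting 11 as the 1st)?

Visit 11
11 → 10
10 → 7
7 → 13
13 → 15
15 → 14
14 → 9
9 → 6
6 → 8
8 → 5
5 → 3
5 → 1
1 → 4
4 → 12
4 → 2
2 → 0

Visit order: 11, 10, 7, 13, 15, 14, 9, 6, 8, 5, 3, 1, 4, 12, 2, 0

0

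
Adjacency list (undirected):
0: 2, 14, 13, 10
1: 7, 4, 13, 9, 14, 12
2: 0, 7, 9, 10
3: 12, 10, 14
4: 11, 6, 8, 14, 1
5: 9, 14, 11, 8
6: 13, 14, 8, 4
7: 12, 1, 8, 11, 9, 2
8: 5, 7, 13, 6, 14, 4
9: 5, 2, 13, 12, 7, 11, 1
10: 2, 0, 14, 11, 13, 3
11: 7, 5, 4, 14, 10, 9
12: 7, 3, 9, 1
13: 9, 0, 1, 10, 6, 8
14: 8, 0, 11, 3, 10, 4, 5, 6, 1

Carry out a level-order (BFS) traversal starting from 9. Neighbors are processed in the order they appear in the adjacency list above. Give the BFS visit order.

9 -> 5 -> 2 -> 13 -> 12 -> 7 -> 11 -> 1 -> 14 -> 8 -> 0 -> 10 -> 6 -> 3 -> 4

Visit 9; enqueue 5, 2, 13, 12, 7, 11, 1 → queue [5, 2, 13, 12, 7, 11, 1]
Visit 5; enqueue 14, 8 → queue [2, 13, 12, 7, 11, 1, 14, 8]
Visit 2; enqueue 0, 10 → queue [13, 12, 7, 11, 1, 14, 8, 0, 10]
Visit 13; enqueue 6 → queue [12, 7, 11, 1, 14, 8, 0, 10, 6]
Visit 12; enqueue 3 → queue [7, 11, 1, 14, 8, 0, 10, 6, 3]
Visit 7 → queue [11, 1, 14, 8, 0, 10, 6, 3]
Visit 11; enqueue 4 → queue [1, 14, 8, 0, 10, 6, 3, 4]
Visit 1 → queue [14, 8, 0, 10, 6, 3, 4]
Visit 14 → queue [8, 0, 10, 6, 3, 4]
Visit 8 → queue [0, 10, 6, 3, 4]
Visit 0 → queue [10, 6, 3, 4]
Visit 10 → queue [6, 3, 4]
Visit 6 → queue [3, 4]
Visit 3 → queue [4]
Visit 4 → queue []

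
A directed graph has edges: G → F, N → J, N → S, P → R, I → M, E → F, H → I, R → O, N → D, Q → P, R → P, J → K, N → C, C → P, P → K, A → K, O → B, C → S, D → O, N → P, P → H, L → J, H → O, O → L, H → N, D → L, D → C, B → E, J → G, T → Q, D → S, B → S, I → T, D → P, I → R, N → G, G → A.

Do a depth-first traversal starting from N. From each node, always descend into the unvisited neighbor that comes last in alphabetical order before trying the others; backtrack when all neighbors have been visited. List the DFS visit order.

N, S, P, R, O, L, J, K, G, F, A, B, E, H, I, T, Q, M, D, C

Visit N
N → S
N → P
P → R
R → O
O → L
L → J
J → K
J → G
G → F
G → A
O → B
B → E
P → H
H → I
I → T
T → Q
I → M
N → D
D → C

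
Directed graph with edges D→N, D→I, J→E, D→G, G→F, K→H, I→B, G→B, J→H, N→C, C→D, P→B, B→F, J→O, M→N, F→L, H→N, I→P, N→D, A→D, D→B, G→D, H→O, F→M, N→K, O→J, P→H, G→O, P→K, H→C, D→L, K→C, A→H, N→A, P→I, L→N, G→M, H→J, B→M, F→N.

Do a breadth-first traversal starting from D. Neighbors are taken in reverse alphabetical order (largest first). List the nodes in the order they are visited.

Visit D; enqueue N, L, I, G, B → queue [N, L, I, G, B]
Visit N; enqueue K, C, A → queue [L, I, G, B, K, C, A]
Visit L → queue [I, G, B, K, C, A]
Visit I; enqueue P → queue [G, B, K, C, A, P]
Visit G; enqueue O, M, F → queue [B, K, C, A, P, O, M, F]
Visit B → queue [K, C, A, P, O, M, F]
Visit K; enqueue H → queue [C, A, P, O, M, F, H]
Visit C → queue [A, P, O, M, F, H]
Visit A → queue [P, O, M, F, H]
Visit P → queue [O, M, F, H]
Visit O; enqueue J → queue [M, F, H, J]
Visit M → queue [F, H, J]
Visit F → queue [H, J]
Visit H → queue [J]
Visit J; enqueue E → queue [E]
Visit E → queue []

D -> N -> L -> I -> G -> B -> K -> C -> A -> P -> O -> M -> F -> H -> J -> E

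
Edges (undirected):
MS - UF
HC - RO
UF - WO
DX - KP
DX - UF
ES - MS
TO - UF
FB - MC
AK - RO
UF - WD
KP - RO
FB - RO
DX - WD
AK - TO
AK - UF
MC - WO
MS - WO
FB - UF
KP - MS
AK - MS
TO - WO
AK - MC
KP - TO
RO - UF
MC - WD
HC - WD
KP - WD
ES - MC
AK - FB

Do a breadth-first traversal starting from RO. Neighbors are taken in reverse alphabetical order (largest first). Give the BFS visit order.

RO -> UF -> KP -> HC -> FB -> AK -> WO -> WD -> TO -> MS -> DX -> MC -> ES

Visit RO; enqueue UF, KP, HC, FB, AK → queue [UF, KP, HC, FB, AK]
Visit UF; enqueue WO, WD, TO, MS, DX → queue [KP, HC, FB, AK, WO, WD, TO, MS, DX]
Visit KP → queue [HC, FB, AK, WO, WD, TO, MS, DX]
Visit HC → queue [FB, AK, WO, WD, TO, MS, DX]
Visit FB; enqueue MC → queue [AK, WO, WD, TO, MS, DX, MC]
Visit AK → queue [WO, WD, TO, MS, DX, MC]
Visit WO → queue [WD, TO, MS, DX, MC]
Visit WD → queue [TO, MS, DX, MC]
Visit TO → queue [MS, DX, MC]
Visit MS; enqueue ES → queue [DX, MC, ES]
Visit DX → queue [MC, ES]
Visit MC → queue [ES]
Visit ES → queue []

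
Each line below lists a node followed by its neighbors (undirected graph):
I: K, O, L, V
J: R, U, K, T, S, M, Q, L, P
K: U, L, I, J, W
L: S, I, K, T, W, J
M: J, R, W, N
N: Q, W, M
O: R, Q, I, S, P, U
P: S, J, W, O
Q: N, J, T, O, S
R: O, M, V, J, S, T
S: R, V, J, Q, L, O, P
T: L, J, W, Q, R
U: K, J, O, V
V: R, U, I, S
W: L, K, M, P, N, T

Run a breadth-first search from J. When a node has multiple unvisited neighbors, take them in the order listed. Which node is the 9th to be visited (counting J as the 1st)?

Visit J; enqueue R, U, K, T, S, M, Q, L, P → queue [R, U, K, T, S, M, Q, L, P]
Visit R; enqueue O, V → queue [U, K, T, S, M, Q, L, P, O, V]
Visit U → queue [K, T, S, M, Q, L, P, O, V]
Visit K; enqueue I, W → queue [T, S, M, Q, L, P, O, V, I, W]
Visit T → queue [S, M, Q, L, P, O, V, I, W]
Visit S → queue [M, Q, L, P, O, V, I, W]
Visit M; enqueue N → queue [Q, L, P, O, V, I, W, N]
Visit Q → queue [L, P, O, V, I, W, N]
Visit L → queue [P, O, V, I, W, N]
Visit P → queue [O, V, I, W, N]
Visit O → queue [V, I, W, N]
Visit V → queue [I, W, N]
Visit I → queue [W, N]
Visit W → queue [N]
Visit N → queue []

Visit order: J, R, U, K, T, S, M, Q, L, P, O, V, I, W, N

L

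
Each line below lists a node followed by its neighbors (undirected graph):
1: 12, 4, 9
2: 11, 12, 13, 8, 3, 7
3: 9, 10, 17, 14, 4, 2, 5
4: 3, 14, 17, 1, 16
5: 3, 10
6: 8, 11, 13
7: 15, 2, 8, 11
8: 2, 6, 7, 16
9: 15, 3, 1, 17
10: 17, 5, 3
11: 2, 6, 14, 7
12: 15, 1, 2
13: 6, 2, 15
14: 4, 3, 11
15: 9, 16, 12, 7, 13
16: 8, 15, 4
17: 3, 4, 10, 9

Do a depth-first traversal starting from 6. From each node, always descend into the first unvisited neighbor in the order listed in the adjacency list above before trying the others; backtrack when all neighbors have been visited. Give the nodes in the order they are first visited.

6 → 8 → 2 → 11 → 14 → 4 → 3 → 9 → 15 → 16 → 12 → 1 → 7 → 13 → 17 → 10 → 5

Visit 6
6 → 8
8 → 2
2 → 11
11 → 14
14 → 4
4 → 3
3 → 9
9 → 15
15 → 16
15 → 12
12 → 1
15 → 7
15 → 13
9 → 17
17 → 10
10 → 5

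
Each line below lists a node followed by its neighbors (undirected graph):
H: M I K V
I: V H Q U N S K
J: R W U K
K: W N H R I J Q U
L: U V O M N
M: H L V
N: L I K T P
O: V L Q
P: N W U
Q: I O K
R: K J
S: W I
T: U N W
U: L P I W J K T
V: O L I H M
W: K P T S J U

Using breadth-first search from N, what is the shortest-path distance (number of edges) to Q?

2

Level 0: N
Level 1: I, K, L, P, T
Level 2: H, J, M, O, Q, R, S, U, V, W
Q first appears at level 2.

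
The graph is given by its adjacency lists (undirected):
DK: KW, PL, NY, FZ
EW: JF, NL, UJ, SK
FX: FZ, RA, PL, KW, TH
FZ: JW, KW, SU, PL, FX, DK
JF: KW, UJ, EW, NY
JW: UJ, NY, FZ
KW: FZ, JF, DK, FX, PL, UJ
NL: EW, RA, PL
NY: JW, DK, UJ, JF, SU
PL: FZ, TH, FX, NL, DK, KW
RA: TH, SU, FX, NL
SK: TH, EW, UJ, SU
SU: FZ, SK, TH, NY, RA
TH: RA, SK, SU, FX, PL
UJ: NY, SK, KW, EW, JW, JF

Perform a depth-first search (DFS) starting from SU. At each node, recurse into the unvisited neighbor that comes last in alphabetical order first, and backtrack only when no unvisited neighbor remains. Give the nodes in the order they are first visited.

Visit SU
SU → TH
TH → SK
SK → UJ
UJ → NY
NY → JW
JW → FZ
FZ → PL
PL → NL
NL → RA
RA → FX
FX → KW
KW → JF
JF → EW
KW → DK

SU -> TH -> SK -> UJ -> NY -> JW -> FZ -> PL -> NL -> RA -> FX -> KW -> JF -> EW -> DK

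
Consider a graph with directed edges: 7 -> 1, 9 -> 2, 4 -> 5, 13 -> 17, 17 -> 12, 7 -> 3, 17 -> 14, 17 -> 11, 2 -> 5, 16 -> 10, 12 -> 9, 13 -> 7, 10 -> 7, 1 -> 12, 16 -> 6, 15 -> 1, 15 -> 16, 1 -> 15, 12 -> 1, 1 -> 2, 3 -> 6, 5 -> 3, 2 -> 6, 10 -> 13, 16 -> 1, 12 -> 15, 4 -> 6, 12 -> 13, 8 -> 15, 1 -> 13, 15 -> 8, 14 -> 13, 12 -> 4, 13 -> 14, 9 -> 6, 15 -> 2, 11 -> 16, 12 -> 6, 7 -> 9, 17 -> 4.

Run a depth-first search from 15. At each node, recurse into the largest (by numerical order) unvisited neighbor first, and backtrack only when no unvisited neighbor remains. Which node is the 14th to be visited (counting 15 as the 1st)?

1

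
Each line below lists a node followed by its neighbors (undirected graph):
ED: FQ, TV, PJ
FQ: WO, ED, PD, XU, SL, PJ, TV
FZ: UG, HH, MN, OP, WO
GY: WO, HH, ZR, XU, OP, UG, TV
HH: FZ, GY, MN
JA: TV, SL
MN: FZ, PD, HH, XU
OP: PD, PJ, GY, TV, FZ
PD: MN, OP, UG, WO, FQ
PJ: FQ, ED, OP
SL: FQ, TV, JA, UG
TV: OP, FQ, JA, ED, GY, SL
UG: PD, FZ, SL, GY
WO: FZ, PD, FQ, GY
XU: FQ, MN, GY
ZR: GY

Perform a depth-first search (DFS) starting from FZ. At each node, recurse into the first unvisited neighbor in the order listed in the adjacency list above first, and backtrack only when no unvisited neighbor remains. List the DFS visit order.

FZ -> UG -> PD -> MN -> HH -> GY -> WO -> FQ -> ED -> TV -> OP -> PJ -> JA -> SL -> XU -> ZR

Visit FZ
FZ → UG
UG → PD
PD → MN
MN → HH
HH → GY
GY → WO
WO → FQ
FQ → ED
ED → TV
TV → OP
OP → PJ
TV → JA
JA → SL
FQ → XU
GY → ZR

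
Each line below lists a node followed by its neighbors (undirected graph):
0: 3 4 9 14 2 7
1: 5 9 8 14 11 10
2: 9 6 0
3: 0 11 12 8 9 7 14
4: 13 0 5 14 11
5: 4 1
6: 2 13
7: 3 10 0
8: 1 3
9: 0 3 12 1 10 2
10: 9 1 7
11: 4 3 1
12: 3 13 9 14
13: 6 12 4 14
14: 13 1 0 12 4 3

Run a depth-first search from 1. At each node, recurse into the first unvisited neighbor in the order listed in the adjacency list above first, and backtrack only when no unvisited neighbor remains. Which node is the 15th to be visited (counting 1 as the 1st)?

10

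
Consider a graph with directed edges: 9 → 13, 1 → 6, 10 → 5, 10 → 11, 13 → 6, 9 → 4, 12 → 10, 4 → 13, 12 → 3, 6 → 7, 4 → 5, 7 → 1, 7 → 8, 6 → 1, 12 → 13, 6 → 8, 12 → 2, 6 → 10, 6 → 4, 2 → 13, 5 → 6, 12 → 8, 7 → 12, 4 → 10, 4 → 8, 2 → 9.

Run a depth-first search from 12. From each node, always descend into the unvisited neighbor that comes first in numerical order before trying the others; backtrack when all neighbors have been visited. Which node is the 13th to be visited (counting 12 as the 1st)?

Visit 12
12 → 2
2 → 9
9 → 4
4 → 5
5 → 6
6 → 1
6 → 7
7 → 8
6 → 10
10 → 11
4 → 13
12 → 3

Visit order: 12, 2, 9, 4, 5, 6, 1, 7, 8, 10, 11, 13, 3

3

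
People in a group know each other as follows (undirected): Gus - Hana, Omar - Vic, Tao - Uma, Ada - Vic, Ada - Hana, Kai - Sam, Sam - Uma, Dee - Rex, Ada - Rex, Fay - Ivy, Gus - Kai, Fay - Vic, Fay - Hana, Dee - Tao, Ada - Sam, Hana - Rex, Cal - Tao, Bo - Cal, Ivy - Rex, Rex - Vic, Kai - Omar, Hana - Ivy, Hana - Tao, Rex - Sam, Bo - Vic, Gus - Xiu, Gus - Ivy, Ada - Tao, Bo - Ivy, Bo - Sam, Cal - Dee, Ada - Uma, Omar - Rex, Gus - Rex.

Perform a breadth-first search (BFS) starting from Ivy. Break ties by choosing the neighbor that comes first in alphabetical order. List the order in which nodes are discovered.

Ivy Bo Fay Gus Hana Rex Cal Sam Vic Kai Xiu Ada Tao Dee Omar Uma

Visit Ivy; enqueue Bo, Fay, Gus, Hana, Rex → queue [Bo, Fay, Gus, Hana, Rex]
Visit Bo; enqueue Cal, Sam, Vic → queue [Fay, Gus, Hana, Rex, Cal, Sam, Vic]
Visit Fay → queue [Gus, Hana, Rex, Cal, Sam, Vic]
Visit Gus; enqueue Kai, Xiu → queue [Hana, Rex, Cal, Sam, Vic, Kai, Xiu]
Visit Hana; enqueue Ada, Tao → queue [Rex, Cal, Sam, Vic, Kai, Xiu, Ada, Tao]
Visit Rex; enqueue Dee, Omar → queue [Cal, Sam, Vic, Kai, Xiu, Ada, Tao, Dee, Omar]
Visit Cal → queue [Sam, Vic, Kai, Xiu, Ada, Tao, Dee, Omar]
Visit Sam; enqueue Uma → queue [Vic, Kai, Xiu, Ada, Tao, Dee, Omar, Uma]
Visit Vic → queue [Kai, Xiu, Ada, Tao, Dee, Omar, Uma]
Visit Kai → queue [Xiu, Ada, Tao, Dee, Omar, Uma]
Visit Xiu → queue [Ada, Tao, Dee, Omar, Uma]
Visit Ada → queue [Tao, Dee, Omar, Uma]
Visit Tao → queue [Dee, Omar, Uma]
Visit Dee → queue [Omar, Uma]
Visit Omar → queue [Uma]
Visit Uma → queue []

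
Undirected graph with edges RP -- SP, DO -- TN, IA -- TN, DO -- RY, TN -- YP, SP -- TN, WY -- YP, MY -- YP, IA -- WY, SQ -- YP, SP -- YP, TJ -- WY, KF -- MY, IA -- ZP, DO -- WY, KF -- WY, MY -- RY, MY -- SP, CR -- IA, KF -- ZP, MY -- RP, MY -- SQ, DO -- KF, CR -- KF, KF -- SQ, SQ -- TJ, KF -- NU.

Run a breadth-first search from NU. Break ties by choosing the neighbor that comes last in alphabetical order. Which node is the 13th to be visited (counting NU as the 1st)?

Visit NU; enqueue KF → queue [KF]
Visit KF; enqueue ZP, WY, SQ, MY, DO, CR → queue [ZP, WY, SQ, MY, DO, CR]
Visit ZP; enqueue IA → queue [WY, SQ, MY, DO, CR, IA]
Visit WY; enqueue YP, TJ → queue [SQ, MY, DO, CR, IA, YP, TJ]
Visit SQ → queue [MY, DO, CR, IA, YP, TJ]
Visit MY; enqueue SP, RY, RP → queue [DO, CR, IA, YP, TJ, SP, RY, RP]
Visit DO; enqueue TN → queue [CR, IA, YP, TJ, SP, RY, RP, TN]
Visit CR → queue [IA, YP, TJ, SP, RY, RP, TN]
Visit IA → queue [YP, TJ, SP, RY, RP, TN]
Visit YP → queue [TJ, SP, RY, RP, TN]
Visit TJ → queue [SP, RY, RP, TN]
Visit SP → queue [RY, RP, TN]
Visit RY → queue [RP, TN]
Visit RP → queue [TN]
Visit TN → queue []

Visit order: NU, KF, ZP, WY, SQ, MY, DO, CR, IA, YP, TJ, SP, RY, RP, TN

RY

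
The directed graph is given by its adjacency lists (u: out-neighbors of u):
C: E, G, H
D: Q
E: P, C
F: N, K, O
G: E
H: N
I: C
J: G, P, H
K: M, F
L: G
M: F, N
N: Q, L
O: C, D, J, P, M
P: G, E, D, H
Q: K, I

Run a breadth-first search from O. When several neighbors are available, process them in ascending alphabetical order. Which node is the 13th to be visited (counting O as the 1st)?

I

Visit O; enqueue C, D, J, M, P → queue [C, D, J, M, P]
Visit C; enqueue E, G, H → queue [D, J, M, P, E, G, H]
Visit D; enqueue Q → queue [J, M, P, E, G, H, Q]
Visit J → queue [M, P, E, G, H, Q]
Visit M; enqueue F, N → queue [P, E, G, H, Q, F, N]
Visit P → queue [E, G, H, Q, F, N]
Visit E → queue [G, H, Q, F, N]
Visit G → queue [H, Q, F, N]
Visit H → queue [Q, F, N]
Visit Q; enqueue I, K → queue [F, N, I, K]
Visit F → queue [N, I, K]
Visit N; enqueue L → queue [I, K, L]
Visit I → queue [K, L]
Visit K → queue [L]
Visit L → queue []

Visit order: O, C, D, J, M, P, E, G, H, Q, F, N, I, K, L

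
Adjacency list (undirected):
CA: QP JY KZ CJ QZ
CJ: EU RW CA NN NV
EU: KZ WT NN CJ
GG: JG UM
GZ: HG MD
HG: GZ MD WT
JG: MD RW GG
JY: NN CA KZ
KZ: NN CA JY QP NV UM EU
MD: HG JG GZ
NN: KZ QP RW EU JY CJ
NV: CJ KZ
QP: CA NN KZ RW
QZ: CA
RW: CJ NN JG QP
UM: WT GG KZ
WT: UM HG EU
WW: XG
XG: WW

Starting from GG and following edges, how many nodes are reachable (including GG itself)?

17

BFS from GG visits: GG, JG, UM, MD, RW, KZ, WT, GZ, HG, CJ, NN, QP, CA, EU, JY, NV, QZ
Reachable nodes: 17 of 19 total.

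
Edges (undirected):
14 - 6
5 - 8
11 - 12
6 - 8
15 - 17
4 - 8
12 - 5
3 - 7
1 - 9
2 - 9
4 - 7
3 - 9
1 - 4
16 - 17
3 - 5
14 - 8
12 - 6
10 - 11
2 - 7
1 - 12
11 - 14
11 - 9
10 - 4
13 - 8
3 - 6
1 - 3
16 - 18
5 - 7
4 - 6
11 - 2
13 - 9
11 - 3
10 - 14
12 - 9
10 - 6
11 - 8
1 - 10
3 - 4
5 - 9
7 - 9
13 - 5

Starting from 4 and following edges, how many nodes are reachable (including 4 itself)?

14

BFS from 4 visits: 4, 10, 8, 7, 6, 3, 1, 14, 11, 13, 5, 9, 2, 12
Reachable nodes: 14 of 18 total.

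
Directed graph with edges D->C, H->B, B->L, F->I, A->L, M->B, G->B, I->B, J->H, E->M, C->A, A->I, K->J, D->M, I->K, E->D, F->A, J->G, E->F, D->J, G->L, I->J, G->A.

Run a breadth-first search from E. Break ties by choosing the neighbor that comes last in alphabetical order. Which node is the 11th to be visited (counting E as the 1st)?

K

Visit E; enqueue M, F, D → queue [M, F, D]
Visit M; enqueue B → queue [F, D, B]
Visit F; enqueue I, A → queue [D, B, I, A]
Visit D; enqueue J, C → queue [B, I, A, J, C]
Visit B; enqueue L → queue [I, A, J, C, L]
Visit I; enqueue K → queue [A, J, C, L, K]
Visit A → queue [J, C, L, K]
Visit J; enqueue H, G → queue [C, L, K, H, G]
Visit C → queue [L, K, H, G]
Visit L → queue [K, H, G]
Visit K → queue [H, G]
Visit H → queue [G]
Visit G → queue []

Visit order: E, M, F, D, B, I, A, J, C, L, K, H, G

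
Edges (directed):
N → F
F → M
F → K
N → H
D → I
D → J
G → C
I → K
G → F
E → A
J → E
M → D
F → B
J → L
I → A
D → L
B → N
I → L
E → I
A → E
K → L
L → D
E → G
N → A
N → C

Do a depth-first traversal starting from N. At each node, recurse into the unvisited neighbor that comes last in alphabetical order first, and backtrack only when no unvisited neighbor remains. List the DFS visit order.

Visit N
N → H
N → F
F → M
M → D
D → L
D → J
J → E
E → I
I → K
I → A
E → G
G → C
F → B

N, H, F, M, D, L, J, E, I, K, A, G, C, B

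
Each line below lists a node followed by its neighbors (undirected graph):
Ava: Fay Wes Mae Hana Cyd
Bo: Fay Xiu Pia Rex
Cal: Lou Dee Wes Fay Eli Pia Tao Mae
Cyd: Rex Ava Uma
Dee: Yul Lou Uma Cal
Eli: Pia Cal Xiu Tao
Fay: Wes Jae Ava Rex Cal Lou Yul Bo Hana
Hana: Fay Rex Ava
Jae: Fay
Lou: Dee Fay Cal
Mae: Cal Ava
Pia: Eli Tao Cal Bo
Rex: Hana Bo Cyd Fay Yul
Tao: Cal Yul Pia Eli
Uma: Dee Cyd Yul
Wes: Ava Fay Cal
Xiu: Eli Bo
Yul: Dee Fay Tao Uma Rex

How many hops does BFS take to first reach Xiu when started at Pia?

2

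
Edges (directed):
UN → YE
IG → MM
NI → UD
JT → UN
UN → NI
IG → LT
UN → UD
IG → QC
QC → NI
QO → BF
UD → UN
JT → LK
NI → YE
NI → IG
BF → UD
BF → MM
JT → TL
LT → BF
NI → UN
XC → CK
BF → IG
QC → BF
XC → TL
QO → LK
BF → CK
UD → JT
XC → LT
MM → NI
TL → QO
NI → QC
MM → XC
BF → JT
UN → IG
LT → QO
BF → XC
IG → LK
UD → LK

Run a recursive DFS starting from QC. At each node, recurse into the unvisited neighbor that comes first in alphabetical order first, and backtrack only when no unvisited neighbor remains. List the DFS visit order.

QC, BF, CK, IG, LK, LT, QO, MM, NI, UD, JT, TL, UN, YE, XC

Visit QC
QC → BF
BF → CK
BF → IG
IG → LK
IG → LT
LT → QO
IG → MM
MM → NI
NI → UD
UD → JT
JT → TL
JT → UN
UN → YE
MM → XC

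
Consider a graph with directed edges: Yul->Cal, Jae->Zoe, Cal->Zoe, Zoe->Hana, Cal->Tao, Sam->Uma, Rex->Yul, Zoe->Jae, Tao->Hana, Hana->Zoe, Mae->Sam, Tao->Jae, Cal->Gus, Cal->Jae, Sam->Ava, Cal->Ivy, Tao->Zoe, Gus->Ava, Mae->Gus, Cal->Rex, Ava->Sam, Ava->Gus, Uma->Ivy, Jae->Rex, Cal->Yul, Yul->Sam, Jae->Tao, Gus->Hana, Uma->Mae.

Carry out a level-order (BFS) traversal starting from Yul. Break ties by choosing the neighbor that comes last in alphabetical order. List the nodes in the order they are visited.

Visit Yul; enqueue Sam, Cal → queue [Sam, Cal]
Visit Sam; enqueue Uma, Ava → queue [Cal, Uma, Ava]
Visit Cal; enqueue Zoe, Tao, Rex, Jae, Ivy, Gus → queue [Uma, Ava, Zoe, Tao, Rex, Jae, Ivy, Gus]
Visit Uma; enqueue Mae → queue [Ava, Zoe, Tao, Rex, Jae, Ivy, Gus, Mae]
Visit Ava → queue [Zoe, Tao, Rex, Jae, Ivy, Gus, Mae]
Visit Zoe; enqueue Hana → queue [Tao, Rex, Jae, Ivy, Gus, Mae, Hana]
Visit Tao → queue [Rex, Jae, Ivy, Gus, Mae, Hana]
Visit Rex → queue [Jae, Ivy, Gus, Mae, Hana]
Visit Jae → queue [Ivy, Gus, Mae, Hana]
Visit Ivy → queue [Gus, Mae, Hana]
Visit Gus → queue [Mae, Hana]
Visit Mae → queue [Hana]
Visit Hana → queue []

Yul, Sam, Cal, Uma, Ava, Zoe, Tao, Rex, Jae, Ivy, Gus, Mae, Hana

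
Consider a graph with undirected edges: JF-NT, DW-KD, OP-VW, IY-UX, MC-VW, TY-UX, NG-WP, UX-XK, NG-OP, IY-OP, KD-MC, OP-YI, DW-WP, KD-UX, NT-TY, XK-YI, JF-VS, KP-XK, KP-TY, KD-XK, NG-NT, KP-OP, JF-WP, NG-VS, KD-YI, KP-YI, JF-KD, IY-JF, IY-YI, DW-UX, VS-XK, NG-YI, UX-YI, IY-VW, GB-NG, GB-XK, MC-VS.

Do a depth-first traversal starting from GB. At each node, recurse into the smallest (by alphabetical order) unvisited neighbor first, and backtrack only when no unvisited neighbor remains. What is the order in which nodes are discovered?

GB → NG → NT → JF → IY → OP → KP → TY → UX → DW → KD → MC → VS → XK → YI → VW → WP

Visit GB
GB → NG
NG → NT
NT → JF
JF → IY
IY → OP
OP → KP
KP → TY
TY → UX
UX → DW
DW → KD
KD → MC
MC → VS
VS → XK
XK → YI
MC → VW
DW → WP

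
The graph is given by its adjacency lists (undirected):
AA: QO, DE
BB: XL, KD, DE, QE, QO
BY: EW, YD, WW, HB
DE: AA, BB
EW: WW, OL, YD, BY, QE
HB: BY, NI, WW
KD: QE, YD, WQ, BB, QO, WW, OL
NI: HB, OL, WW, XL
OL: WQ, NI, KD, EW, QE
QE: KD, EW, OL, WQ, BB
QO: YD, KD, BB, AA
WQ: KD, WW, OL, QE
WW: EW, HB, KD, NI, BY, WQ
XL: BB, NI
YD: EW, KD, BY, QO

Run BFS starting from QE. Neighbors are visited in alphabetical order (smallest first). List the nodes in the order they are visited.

QE → BB → EW → KD → OL → WQ → DE → QO → XL → BY → WW → YD → NI → AA → HB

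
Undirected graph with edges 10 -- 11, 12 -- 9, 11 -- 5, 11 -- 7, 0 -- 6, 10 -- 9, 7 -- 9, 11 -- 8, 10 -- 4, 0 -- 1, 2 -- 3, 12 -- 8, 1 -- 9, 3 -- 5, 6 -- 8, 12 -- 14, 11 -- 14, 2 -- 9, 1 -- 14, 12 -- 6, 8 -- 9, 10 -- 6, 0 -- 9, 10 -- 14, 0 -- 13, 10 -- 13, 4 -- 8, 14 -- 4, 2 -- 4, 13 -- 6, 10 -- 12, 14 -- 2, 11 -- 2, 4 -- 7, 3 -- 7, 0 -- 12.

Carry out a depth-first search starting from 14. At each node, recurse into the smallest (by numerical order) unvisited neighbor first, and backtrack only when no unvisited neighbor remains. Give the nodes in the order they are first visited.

14 → 1 → 0 → 6 → 8 → 4 → 2 → 3 → 5 → 11 → 7 → 9 → 10 → 12 → 13

Visit 14
14 → 1
1 → 0
0 → 6
6 → 8
8 → 4
4 → 2
2 → 3
3 → 5
5 → 11
11 → 7
7 → 9
9 → 10
10 → 12
10 → 13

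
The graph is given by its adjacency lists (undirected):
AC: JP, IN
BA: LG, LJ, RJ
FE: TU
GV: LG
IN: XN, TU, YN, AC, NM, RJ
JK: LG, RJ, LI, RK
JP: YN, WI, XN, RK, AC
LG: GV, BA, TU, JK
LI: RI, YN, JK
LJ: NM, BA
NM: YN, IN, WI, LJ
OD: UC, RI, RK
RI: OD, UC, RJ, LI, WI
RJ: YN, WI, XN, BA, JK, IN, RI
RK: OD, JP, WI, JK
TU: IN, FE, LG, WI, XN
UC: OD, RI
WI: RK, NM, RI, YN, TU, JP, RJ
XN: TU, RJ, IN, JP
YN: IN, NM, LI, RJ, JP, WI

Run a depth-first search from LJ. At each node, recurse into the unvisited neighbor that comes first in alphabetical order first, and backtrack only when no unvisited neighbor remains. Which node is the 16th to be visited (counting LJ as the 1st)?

XN

Visit LJ
LJ → BA
BA → LG
LG → GV
LG → JK
JK → LI
LI → RI
RI → OD
OD → RK
RK → JP
JP → AC
AC → IN
IN → NM
NM → WI
WI → RJ
RJ → XN
XN → TU
TU → FE
RJ → YN
OD → UC

Visit order: LJ, BA, LG, GV, JK, LI, RI, OD, RK, JP, AC, IN, NM, WI, RJ, XN, TU, FE, YN, UC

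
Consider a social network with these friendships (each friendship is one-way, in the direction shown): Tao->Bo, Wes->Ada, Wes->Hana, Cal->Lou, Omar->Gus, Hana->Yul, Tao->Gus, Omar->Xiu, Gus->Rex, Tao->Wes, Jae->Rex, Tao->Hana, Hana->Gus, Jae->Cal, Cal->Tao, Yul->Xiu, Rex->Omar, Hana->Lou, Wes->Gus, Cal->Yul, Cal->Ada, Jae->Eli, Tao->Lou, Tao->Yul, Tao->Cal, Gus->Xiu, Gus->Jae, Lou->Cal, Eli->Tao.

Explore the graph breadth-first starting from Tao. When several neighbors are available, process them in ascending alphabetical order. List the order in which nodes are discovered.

Visit Tao; enqueue Bo, Cal, Gus, Hana, Lou, Wes, Yul → queue [Bo, Cal, Gus, Hana, Lou, Wes, Yul]
Visit Bo → queue [Cal, Gus, Hana, Lou, Wes, Yul]
Visit Cal; enqueue Ada → queue [Gus, Hana, Lou, Wes, Yul, Ada]
Visit Gus; enqueue Jae, Rex, Xiu → queue [Hana, Lou, Wes, Yul, Ada, Jae, Rex, Xiu]
Visit Hana → queue [Lou, Wes, Yul, Ada, Jae, Rex, Xiu]
Visit Lou → queue [Wes, Yul, Ada, Jae, Rex, Xiu]
Visit Wes → queue [Yul, Ada, Jae, Rex, Xiu]
Visit Yul → queue [Ada, Jae, Rex, Xiu]
Visit Ada → queue [Jae, Rex, Xiu]
Visit Jae; enqueue Eli → queue [Rex, Xiu, Eli]
Visit Rex; enqueue Omar → queue [Xiu, Eli, Omar]
Visit Xiu → queue [Eli, Omar]
Visit Eli → queue [Omar]
Visit Omar → queue []

Tao, Bo, Cal, Gus, Hana, Lou, Wes, Yul, Ada, Jae, Rex, Xiu, Eli, Omar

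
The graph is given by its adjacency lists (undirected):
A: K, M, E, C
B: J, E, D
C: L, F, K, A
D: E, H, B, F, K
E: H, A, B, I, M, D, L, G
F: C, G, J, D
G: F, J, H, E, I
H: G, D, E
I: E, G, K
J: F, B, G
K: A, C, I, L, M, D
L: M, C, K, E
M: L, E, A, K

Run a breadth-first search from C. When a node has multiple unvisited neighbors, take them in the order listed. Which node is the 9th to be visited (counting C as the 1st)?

J

Visit C; enqueue L, F, K, A → queue [L, F, K, A]
Visit L; enqueue M, E → queue [F, K, A, M, E]
Visit F; enqueue G, J, D → queue [K, A, M, E, G, J, D]
Visit K; enqueue I → queue [A, M, E, G, J, D, I]
Visit A → queue [M, E, G, J, D, I]
Visit M → queue [E, G, J, D, I]
Visit E; enqueue H, B → queue [G, J, D, I, H, B]
Visit G → queue [J, D, I, H, B]
Visit J → queue [D, I, H, B]
Visit D → queue [I, H, B]
Visit I → queue [H, B]
Visit H → queue [B]
Visit B → queue []

Visit order: C, L, F, K, A, M, E, G, J, D, I, H, B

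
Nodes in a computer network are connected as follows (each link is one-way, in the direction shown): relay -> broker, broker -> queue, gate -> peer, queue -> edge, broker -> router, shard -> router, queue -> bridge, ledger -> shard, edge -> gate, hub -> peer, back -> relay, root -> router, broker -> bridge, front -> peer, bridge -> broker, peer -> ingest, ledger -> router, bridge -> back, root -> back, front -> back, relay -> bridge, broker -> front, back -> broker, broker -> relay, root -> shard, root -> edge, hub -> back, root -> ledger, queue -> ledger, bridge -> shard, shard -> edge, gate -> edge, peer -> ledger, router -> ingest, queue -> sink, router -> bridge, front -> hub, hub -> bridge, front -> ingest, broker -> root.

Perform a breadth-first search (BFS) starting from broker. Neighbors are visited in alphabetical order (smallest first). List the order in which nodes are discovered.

Visit broker; enqueue bridge, front, queue, relay, root, router → queue [bridge, front, queue, relay, root, router]
Visit bridge; enqueue back, shard → queue [front, queue, relay, root, router, back, shard]
Visit front; enqueue hub, ingest, peer → queue [queue, relay, root, router, back, shard, hub, ingest, peer]
Visit queue; enqueue edge, ledger, sink → queue [relay, root, router, back, shard, hub, ingest, peer, edge, ledger, sink]
Visit relay → queue [root, router, back, shard, hub, ingest, peer, edge, ledger, sink]
Visit root → queue [router, back, shard, hub, ingest, peer, edge, ledger, sink]
Visit router → queue [back, shard, hub, ingest, peer, edge, ledger, sink]
Visit back → queue [shard, hub, ingest, peer, edge, ledger, sink]
Visit shard → queue [hub, ingest, peer, edge, ledger, sink]
Visit hub → queue [ingest, peer, edge, ledger, sink]
Visit ingest → queue [peer, edge, ledger, sink]
Visit peer → queue [edge, ledger, sink]
Visit edge; enqueue gate → queue [ledger, sink, gate]
Visit ledger → queue [sink, gate]
Visit sink → queue [gate]
Visit gate → queue []

broker → bridge → front → queue → relay → root → router → back → shard → hub → ingest → peer → edge → ledger → sink → gate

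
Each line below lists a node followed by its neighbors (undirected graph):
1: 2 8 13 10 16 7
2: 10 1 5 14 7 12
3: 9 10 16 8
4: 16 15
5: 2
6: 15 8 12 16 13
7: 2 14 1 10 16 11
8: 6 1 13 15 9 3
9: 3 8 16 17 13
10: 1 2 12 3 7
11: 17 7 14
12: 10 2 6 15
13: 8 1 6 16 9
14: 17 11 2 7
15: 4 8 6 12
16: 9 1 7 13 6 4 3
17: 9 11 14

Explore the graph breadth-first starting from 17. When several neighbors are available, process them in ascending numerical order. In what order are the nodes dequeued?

Visit 17; enqueue 9, 11, 14 → queue [9, 11, 14]
Visit 9; enqueue 3, 8, 13, 16 → queue [11, 14, 3, 8, 13, 16]
Visit 11; enqueue 7 → queue [14, 3, 8, 13, 16, 7]
Visit 14; enqueue 2 → queue [3, 8, 13, 16, 7, 2]
Visit 3; enqueue 10 → queue [8, 13, 16, 7, 2, 10]
Visit 8; enqueue 1, 6, 15 → queue [13, 16, 7, 2, 10, 1, 6, 15]
Visit 13 → queue [16, 7, 2, 10, 1, 6, 15]
Visit 16; enqueue 4 → queue [7, 2, 10, 1, 6, 15, 4]
Visit 7 → queue [2, 10, 1, 6, 15, 4]
Visit 2; enqueue 5, 12 → queue [10, 1, 6, 15, 4, 5, 12]
Visit 10 → queue [1, 6, 15, 4, 5, 12]
Visit 1 → queue [6, 15, 4, 5, 12]
Visit 6 → queue [15, 4, 5, 12]
Visit 15 → queue [4, 5, 12]
Visit 4 → queue [5, 12]
Visit 5 → queue [12]
Visit 12 → queue []

17 9 11 14 3 8 13 16 7 2 10 1 6 15 4 5 12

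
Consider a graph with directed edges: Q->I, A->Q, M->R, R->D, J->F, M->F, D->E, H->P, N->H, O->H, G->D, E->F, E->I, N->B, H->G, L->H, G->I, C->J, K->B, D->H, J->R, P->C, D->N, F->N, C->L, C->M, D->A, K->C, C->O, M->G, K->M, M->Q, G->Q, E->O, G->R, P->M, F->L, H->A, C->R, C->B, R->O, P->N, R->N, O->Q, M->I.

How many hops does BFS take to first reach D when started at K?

Level 0: K
Level 1: B, C, M
Level 2: F, G, I, J, L, O, Q, R
Level 3: D, H, N
Level 4: A, E, P
D first appears at level 3.

3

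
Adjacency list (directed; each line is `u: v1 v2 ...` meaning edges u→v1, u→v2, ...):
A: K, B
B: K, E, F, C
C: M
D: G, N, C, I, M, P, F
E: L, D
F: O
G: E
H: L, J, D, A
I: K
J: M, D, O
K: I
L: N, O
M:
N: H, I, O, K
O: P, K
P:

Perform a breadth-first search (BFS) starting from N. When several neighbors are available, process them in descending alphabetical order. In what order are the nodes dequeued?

Visit N; enqueue O, K, I, H → queue [O, K, I, H]
Visit O; enqueue P → queue [K, I, H, P]
Visit K → queue [I, H, P]
Visit I → queue [H, P]
Visit H; enqueue L, J, D, A → queue [P, L, J, D, A]
Visit P → queue [L, J, D, A]
Visit L → queue [J, D, A]
Visit J; enqueue M → queue [D, A, M]
Visit D; enqueue G, F, C → queue [A, M, G, F, C]
Visit A; enqueue B → queue [M, G, F, C, B]
Visit M → queue [G, F, C, B]
Visit G; enqueue E → queue [F, C, B, E]
Visit F → queue [C, B, E]
Visit C → queue [B, E]
Visit B → queue [E]
Visit E → queue []

N O K I H P L J D A M G F C B E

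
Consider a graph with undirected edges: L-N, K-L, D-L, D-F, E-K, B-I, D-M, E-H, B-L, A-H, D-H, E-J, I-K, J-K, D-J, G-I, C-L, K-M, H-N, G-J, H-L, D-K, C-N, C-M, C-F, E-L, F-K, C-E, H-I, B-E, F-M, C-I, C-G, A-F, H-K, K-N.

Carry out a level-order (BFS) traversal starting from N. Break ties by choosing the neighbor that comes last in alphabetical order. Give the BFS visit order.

Visit N; enqueue L, K, H, C → queue [L, K, H, C]
Visit L; enqueue E, D, B → queue [K, H, C, E, D, B]
Visit K; enqueue M, J, I, F → queue [H, C, E, D, B, M, J, I, F]
Visit H; enqueue A → queue [C, E, D, B, M, J, I, F, A]
Visit C; enqueue G → queue [E, D, B, M, J, I, F, A, G]
Visit E → queue [D, B, M, J, I, F, A, G]
Visit D → queue [B, M, J, I, F, A, G]
Visit B → queue [M, J, I, F, A, G]
Visit M → queue [J, I, F, A, G]
Visit J → queue [I, F, A, G]
Visit I → queue [F, A, G]
Visit F → queue [A, G]
Visit A → queue [G]
Visit G → queue []

N, L, K, H, C, E, D, B, M, J, I, F, A, G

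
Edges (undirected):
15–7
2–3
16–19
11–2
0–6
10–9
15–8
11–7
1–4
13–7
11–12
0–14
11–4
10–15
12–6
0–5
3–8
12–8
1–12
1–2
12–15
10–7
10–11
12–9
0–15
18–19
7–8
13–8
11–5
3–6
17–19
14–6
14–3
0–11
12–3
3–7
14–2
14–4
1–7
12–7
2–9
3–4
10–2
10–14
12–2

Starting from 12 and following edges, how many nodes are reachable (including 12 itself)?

BFS from 12 visits: 12, 1, 2, 3, 6, 7, 8, 9, 11, 15, 4, 10, 14, 0, 13, 5
Reachable nodes: 16 of 20 total.

16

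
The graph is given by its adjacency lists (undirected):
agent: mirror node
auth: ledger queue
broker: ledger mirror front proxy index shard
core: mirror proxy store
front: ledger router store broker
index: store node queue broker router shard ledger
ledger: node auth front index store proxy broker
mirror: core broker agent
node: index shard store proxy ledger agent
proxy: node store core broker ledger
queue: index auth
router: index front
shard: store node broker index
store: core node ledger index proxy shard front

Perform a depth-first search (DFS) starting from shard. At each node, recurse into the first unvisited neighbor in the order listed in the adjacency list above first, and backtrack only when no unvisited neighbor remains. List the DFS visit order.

Visit shard
shard → store
store → core
core → mirror
mirror → broker
broker → ledger
ledger → node
node → index
index → queue
queue → auth
index → router
router → front
node → proxy
node → agent

shard, store, core, mirror, broker, ledger, node, index, queue, auth, router, front, proxy, agent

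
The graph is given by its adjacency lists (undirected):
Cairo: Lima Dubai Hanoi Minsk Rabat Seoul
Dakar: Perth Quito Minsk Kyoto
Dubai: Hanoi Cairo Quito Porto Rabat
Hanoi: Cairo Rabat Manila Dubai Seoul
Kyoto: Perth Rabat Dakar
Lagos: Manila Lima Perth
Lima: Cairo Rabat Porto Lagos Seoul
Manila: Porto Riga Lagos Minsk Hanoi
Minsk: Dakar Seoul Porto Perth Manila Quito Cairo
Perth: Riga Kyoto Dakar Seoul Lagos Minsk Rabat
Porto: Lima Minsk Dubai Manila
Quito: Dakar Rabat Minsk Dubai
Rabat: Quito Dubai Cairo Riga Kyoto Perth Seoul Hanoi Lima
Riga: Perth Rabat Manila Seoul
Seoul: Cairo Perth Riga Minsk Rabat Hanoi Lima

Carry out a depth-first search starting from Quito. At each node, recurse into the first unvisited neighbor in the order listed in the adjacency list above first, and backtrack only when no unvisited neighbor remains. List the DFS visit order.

Quito Dakar Perth Riga Rabat Dubai Hanoi Cairo Lima Porto Minsk Seoul Manila Lagos Kyoto

Visit Quito
Quito → Dakar
Dakar → Perth
Perth → Riga
Riga → Rabat
Rabat → Dubai
Dubai → Hanoi
Hanoi → Cairo
Cairo → Lima
Lima → Porto
Porto → Minsk
Minsk → Seoul
Minsk → Manila
Manila → Lagos
Rabat → Kyoto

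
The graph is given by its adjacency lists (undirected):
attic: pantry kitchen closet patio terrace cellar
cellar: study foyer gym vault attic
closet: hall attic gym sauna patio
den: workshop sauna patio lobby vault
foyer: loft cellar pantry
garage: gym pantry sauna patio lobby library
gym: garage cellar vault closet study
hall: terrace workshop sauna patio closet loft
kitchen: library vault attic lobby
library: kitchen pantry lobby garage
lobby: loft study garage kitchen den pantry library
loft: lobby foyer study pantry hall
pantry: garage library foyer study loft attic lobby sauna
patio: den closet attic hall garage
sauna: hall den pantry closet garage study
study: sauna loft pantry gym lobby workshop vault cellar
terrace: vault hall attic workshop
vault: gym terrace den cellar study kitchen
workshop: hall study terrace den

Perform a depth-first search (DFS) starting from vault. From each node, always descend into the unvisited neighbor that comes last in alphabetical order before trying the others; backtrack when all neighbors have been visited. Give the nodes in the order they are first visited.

vault -> terrace -> workshop -> study -> sauna -> pantry -> loft -> lobby -> library -> kitchen -> attic -> patio -> hall -> closet -> gym -> garage -> cellar -> foyer -> den

Visit vault
vault → terrace
terrace → workshop
workshop → study
study → sauna
sauna → pantry
pantry → loft
loft → lobby
lobby → library
library → kitchen
kitchen → attic
attic → patio
patio → hall
hall → closet
closet → gym
gym → garage
gym → cellar
cellar → foyer
patio → den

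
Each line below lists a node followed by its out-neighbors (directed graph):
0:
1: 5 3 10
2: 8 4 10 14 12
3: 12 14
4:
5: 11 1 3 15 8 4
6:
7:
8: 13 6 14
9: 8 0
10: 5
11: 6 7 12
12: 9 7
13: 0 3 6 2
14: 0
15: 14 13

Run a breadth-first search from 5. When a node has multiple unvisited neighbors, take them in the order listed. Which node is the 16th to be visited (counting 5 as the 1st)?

Visit 5; enqueue 11, 1, 3, 15, 8, 4 → queue [11, 1, 3, 15, 8, 4]
Visit 11; enqueue 6, 7, 12 → queue [1, 3, 15, 8, 4, 6, 7, 12]
Visit 1; enqueue 10 → queue [3, 15, 8, 4, 6, 7, 12, 10]
Visit 3; enqueue 14 → queue [15, 8, 4, 6, 7, 12, 10, 14]
Visit 15; enqueue 13 → queue [8, 4, 6, 7, 12, 10, 14, 13]
Visit 8 → queue [4, 6, 7, 12, 10, 14, 13]
Visit 4 → queue [6, 7, 12, 10, 14, 13]
Visit 6 → queue [7, 12, 10, 14, 13]
Visit 7 → queue [12, 10, 14, 13]
Visit 12; enqueue 9 → queue [10, 14, 13, 9]
Visit 10 → queue [14, 13, 9]
Visit 14; enqueue 0 → queue [13, 9, 0]
Visit 13; enqueue 2 → queue [9, 0, 2]
Visit 9 → queue [0, 2]
Visit 0 → queue [2]
Visit 2 → queue []

Visit order: 5, 11, 1, 3, 15, 8, 4, 6, 7, 12, 10, 14, 13, 9, 0, 2

2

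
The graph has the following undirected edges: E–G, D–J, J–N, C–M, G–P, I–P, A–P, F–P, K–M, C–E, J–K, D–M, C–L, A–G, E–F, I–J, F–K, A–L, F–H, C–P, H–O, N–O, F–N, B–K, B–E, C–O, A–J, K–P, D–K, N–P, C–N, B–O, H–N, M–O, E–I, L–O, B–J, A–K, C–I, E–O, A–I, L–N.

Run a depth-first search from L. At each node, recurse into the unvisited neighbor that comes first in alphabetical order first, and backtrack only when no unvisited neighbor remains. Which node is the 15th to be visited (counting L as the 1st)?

Visit L
L → A
A → G
G → E
E → B
B → J
J → D
D → K
K → F
F → H
H → N
N → C
C → I
I → P
C → M
M → O

Visit order: L, A, G, E, B, J, D, K, F, H, N, C, I, P, M, O

M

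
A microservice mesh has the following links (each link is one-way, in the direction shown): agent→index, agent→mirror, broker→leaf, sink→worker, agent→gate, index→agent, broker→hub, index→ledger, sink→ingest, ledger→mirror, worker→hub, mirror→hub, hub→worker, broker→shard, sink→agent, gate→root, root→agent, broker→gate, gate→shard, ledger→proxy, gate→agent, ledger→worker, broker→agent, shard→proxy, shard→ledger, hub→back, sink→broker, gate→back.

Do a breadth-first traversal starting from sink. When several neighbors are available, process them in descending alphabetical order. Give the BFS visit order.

sink, worker, ingest, broker, agent, hub, shard, leaf, gate, mirror, index, back, proxy, ledger, root

Visit sink; enqueue worker, ingest, broker, agent → queue [worker, ingest, broker, agent]
Visit worker; enqueue hub → queue [ingest, broker, agent, hub]
Visit ingest → queue [broker, agent, hub]
Visit broker; enqueue shard, leaf, gate → queue [agent, hub, shard, leaf, gate]
Visit agent; enqueue mirror, index → queue [hub, shard, leaf, gate, mirror, index]
Visit hub; enqueue back → queue [shard, leaf, gate, mirror, index, back]
Visit shard; enqueue proxy, ledger → queue [leaf, gate, mirror, index, back, proxy, ledger]
Visit leaf → queue [gate, mirror, index, back, proxy, ledger]
Visit gate; enqueue root → queue [mirror, index, back, proxy, ledger, root]
Visit mirror → queue [index, back, proxy, ledger, root]
Visit index → queue [back, proxy, ledger, root]
Visit back → queue [proxy, ledger, root]
Visit proxy → queue [ledger, root]
Visit ledger → queue [root]
Visit root → queue []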